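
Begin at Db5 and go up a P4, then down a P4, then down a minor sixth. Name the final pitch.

F4

Up a perfect fourth from Db5: Gb5 (5 semitones up).
Gb5 down a perfect fourth → Db5 (5 semitones).
Db5 down a minor sixth → F4 (8 semitones).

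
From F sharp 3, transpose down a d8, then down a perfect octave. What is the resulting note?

F double-sharp 1

Down a diminished octave from F#3: F##2 (11 semitones down).
A perfect octave down from F##2 is F##1.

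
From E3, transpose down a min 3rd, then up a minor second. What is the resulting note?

E3 down a minor third → C#3 (3 semitones).
C#3 up a minor second → D3 (1 semitone).

D3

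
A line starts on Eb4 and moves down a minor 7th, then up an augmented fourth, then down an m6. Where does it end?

A minor seventh down from Eb4 is F3.
An augmented fourth up from F3 is B3.
A minor sixth down from B3 is D#3.

D#3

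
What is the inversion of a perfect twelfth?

P4

First reduce the compound perfect twelfth to its simple form, a perfect fifth.
Interval numbers invert to sum to nine: 5 + 4 = 9, so a fifth inverts to a fourth.
Quality inverts too: perfect stays perfect. That makes the inversion a perfect fourth.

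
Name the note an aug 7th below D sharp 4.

Counting seven letter names down from D lands on E.
Moving 12 semitones down from D#4 (the size of an augmented seventh) reaches Eb3.

E flat 3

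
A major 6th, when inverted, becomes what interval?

minor 3rd

Interval numbers invert to sum to nine: 6 + 3 = 9, so a sixth inverts to a third.
Quality inverts too: major becomes minor. That makes the inversion a minor third.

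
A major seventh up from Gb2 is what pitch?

Counting seven letter names up from G lands on F.
A major seventh is 11 semitones; 11 semitones up from Gb2 gives F3.

F3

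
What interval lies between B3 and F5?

d12

B to F spans five letter names (B-C-D-E-F), plus an octave: a twelfth.
The perfect twelfth is 19 semitones; here we have 18, one semitone narrower: diminished.
(Equivalently, a compound diminished fifth: a diminished fifth plus an octave.)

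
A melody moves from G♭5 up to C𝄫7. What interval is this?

diminished eleventh

G to C spans four letter names (G-A-B-C), plus an octave — that makes it an eleventh of some quality.
Gb5 to Cbb7 spans 16 semitones — one semitone narrower than the perfect eleventh (17) — giving a diminished eleventh.
(Equivalently, a compound diminished fourth: a diminished fourth plus an octave.)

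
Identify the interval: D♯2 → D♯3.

D to D is the same letter name, plus an octave: an octave.
Counting semitones, D#2→D#3 is 12, which is the perfect octave.

P8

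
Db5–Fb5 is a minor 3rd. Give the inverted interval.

major 6th

Inverted interval numbers add to nine, so a third pairs with a sixth (3 + 6 = 9).
Quality inverts too: minor becomes major. That makes the inversion a major sixth.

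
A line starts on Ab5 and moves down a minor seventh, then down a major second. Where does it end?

Ab5 down a minor seventh → Bb4 (10 semitones).
Down a major second from Bb4: Ab4 (2 semitones down).

Ab4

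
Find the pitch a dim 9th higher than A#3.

Counting two letter names plus an octave up from A lands on B.
A diminished ninth spans 12 semitones, so from A#3 the target pitch is Bb4.

Bb4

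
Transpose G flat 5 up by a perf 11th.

Four letters up from G (plus an octave) reaches C.
Moving 17 semitones up from Gb5 (the size of a perfect eleventh) reaches Cb7.

C flat 7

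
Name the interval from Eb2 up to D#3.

augmented seventh

E to D spans seven letter names (E-F-G-A-B-C-D), so the interval is some kind of seventh.
A major seventh would be 11 semitones; Eb2 to D#3 is 12, one semitone wider, so the interval is augmented.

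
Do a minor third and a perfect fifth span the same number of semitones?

No

3 semitones (minor third) vs 7 semitones (perfect fifth): not equal.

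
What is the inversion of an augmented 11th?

First reduce the compound augmented eleventh to its simple form, an augmented fourth.
Interval numbers invert to sum to nine: 4 + 5 = 9, so a fourth inverts to a fifth.
Quality inverts too: augmented becomes diminished. That makes the inversion a diminished fifth.

diminished fifth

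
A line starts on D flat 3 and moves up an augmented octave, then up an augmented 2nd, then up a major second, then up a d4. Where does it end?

B 4

Db3 up an augmented octave → D4 (13 semitones).
Up an augmented second from D4: E#4 (3 semitones up).
Up a major second from E#4: F##4 (2 semitones up).
F##4 up a diminished fourth → B4 (4 semitones).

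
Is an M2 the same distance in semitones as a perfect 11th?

A major second spans 2 semitones; a perfect eleventh spans 17 semitones. They differ by 15.

No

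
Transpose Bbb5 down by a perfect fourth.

Fb5

Counting four letter names down from B lands on F.
A perfect fourth spans 5 semitones, so from Bbb5 the target pitch is Fb5.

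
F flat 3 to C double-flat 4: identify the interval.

F to C spans five letter names (F-G-A-B-C): a fifth.
The perfect fifth is 7 semitones; here we have 6, one semitone narrower: diminished.

diminished fifth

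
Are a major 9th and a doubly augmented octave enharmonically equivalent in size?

A major ninth spans 14 semitones, and a doubly augmented octave also spans 14 semitones — they're enharmonic.

Yes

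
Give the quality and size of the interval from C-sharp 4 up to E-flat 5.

diminished 10th

C to E spans three letter names (C-D-E), plus an octave — that makes it a tenth of some quality.
The major tenth is 16 semitones; here we have 14, two semitones narrower: diminished.
(Equivalently, a compound diminished third: a diminished third plus an octave.)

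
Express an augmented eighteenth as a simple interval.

augmented fourth

Take out 2 octaves (14 from the number): 18 − 14 = 4.
So an augmented eighteenth is 2 octaves plus an augmented fourth. The quality is unchanged.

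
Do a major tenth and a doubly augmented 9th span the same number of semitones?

Both span 16 semitones: a major tenth and a doubly augmented ninth are the same chromatic distance.

Yes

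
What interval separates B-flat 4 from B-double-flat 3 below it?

augmented octave

Descending from Bb4 to Bbb3 is the same interval as ascending Bbb3 to Bb4.
B to B is the same letter name, plus an octave — that makes it an octave of some quality.
A perfect octave would be 12 semitones; Bbb3 to Bb4 is 13, one semitone wider, so the interval is augmented.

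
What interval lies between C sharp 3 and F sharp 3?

perfect fourth

C to F spans four letter names (C-D-E-F), so the interval is some kind of fourth.
The perfect fourth spans 5 semitones, and C#3 to F#3 is exactly 5 semitones — so this is a perfect fourth.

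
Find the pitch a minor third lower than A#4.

F##4

Counting three letter names down from A lands on F.
A minor third spans 3 semitones, so from A#4 the target pitch is F##4.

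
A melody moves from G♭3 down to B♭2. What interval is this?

Descending from Gb3 to Bb2 is the same interval as ascending Bb2 to Gb3.
B to G spans six letter names (B-C-D-E-F-G), so the interval is some kind of sixth.
A major sixth would be 9 semitones, but Bb2 to Gb3 is 8 — one semitone narrower, making it a minor sixth.

minor sixth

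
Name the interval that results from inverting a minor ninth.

First reduce the compound minor ninth to its simple form, a minor second.
Inverted interval numbers add to nine, so a second pairs with a seventh (2 + 7 = 9).
Quality inverts too: minor becomes major. That makes the inversion a major seventh.

M7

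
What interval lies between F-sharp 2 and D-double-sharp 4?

augmented thirteenth

F to D spans six letter names (F-G-A-B-C-D), plus an octave: a thirteenth.
The major thirteenth is 21 semitones; here we have 22, one semitone wider: augmented.
(Equivalently, a compound augmented sixth: an augmented sixth plus an octave.)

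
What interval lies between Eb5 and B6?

E to B spans five letter names (E-F-G-A-B), plus an octave, so the interval is some kind of twelfth.
Eb5 to B6 spans 20 semitones — one semitone wider than the perfect twelfth (19) — giving an augmented twelfth.
(Equivalently, a compound augmented fifth: an augmented fifth plus an octave.)

augmented 12th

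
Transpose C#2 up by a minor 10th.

E3

Three letters up from C (plus an octave) reaches E.
Moving 15 semitones up from C#2 (the size of a minor tenth) reaches E3.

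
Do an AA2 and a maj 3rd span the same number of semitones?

Both span 4 semitones: a doubly augmented second and a major third are the same chromatic distance.

Yes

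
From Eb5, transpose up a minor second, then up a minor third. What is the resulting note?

Abb5

Eb5 up a minor second → Fb5 (1 semitone).
A minor third up from Fb5 is Abb5.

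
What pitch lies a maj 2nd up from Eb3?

The second takes the letter from E up to F.
Moving 2 semitones up from Eb3 (the size of a major second) reaches F3.

F3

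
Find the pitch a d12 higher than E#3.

B4

Counting five letter names plus an octave up from E lands on B.
A diminished twelfth is 18 semitones; 18 semitones up from E#3 gives B4.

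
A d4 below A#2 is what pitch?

E##2

Counting four letter names down from A lands on E.
Moving 4 semitones down from A#2 (the size of a diminished fourth) reaches E##2.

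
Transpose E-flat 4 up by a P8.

The letter stays E (same as the start), shifted an octave up.
Moving 12 semitones up from Eb4 (the size of a perfect octave) reaches Eb5.

E-flat 5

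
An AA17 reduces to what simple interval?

doubly augmented 3rd

Take out 2 octaves (14 from the number): 17 − 14 = 3.
That makes a doubly augmented seventeenth a compound doubly augmented third — 2 octaves plus a doubly augmented third.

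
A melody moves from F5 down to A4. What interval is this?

Descending from F5 to A4 is the same interval as ascending A4 to F5.
A to F spans six letter names (A-B-C-D-E-F) — that makes it a sixth of some quality.
At 8 semitones, A4→F5 falls one short of a major sixth: minor.

m6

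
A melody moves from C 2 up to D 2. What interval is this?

C to D spans two letter names (C-D): a second.
Counting semitones, C2→D2 is 2, which is the major second.

major second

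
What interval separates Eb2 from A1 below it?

diminished 5th

Descending from Eb2 to A1 is the same interval as ascending A1 to Eb2.
A to E spans five letter names (A-B-C-D-E) — that makes it a fifth of some quality.
A1 to Eb2 spans 6 semitones — one semitone narrower than the perfect fifth (7) — giving a diminished fifth.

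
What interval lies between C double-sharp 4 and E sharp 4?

minor 3rd

C to E spans three letter names (C-D-E), so the interval is some kind of third.
C##4 to E#4 is 3 semitones, a half step short of the major third (4), so this is minor.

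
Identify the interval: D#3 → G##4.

D to G spans four letter names (D-E-F-G), plus an octave: an eleventh.
The perfect eleventh is 17 semitones; here we have 18, one semitone wider: augmented.
(Equivalently, a compound augmented fourth: an augmented fourth plus an octave.)

A11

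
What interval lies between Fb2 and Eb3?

major 7th

F to E spans seven letter names (F-G-A-B-C-D-E) — that makes it a seventh of some quality.
Counting semitones, Fb2→Eb3 is 11, which is the major seventh.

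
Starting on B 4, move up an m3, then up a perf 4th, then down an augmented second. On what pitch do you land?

Up a minor third from B4: D5 (3 semitones up).
Up a perfect fourth from D5: G5 (5 semitones up).
Down an augmented second from G5: Fb5 (3 semitones down).

F flat 5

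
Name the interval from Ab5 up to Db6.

P4

A to D spans four letter names (A-B-C-D), so the interval is some kind of fourth.
The perfect fourth spans 5 semitones, and Ab5 to Db6 is exactly 5 semitones — so this is a perfect fourth.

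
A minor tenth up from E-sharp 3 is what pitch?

G-sharp 4

Three letters up from E (plus an octave) reaches G.
A minor tenth spans 15 semitones, so from E#3 the target pitch is G#4.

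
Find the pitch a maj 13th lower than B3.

D2

Six letters down from B (plus an octave) reaches D.
Moving 21 semitones down from B3 (the size of a major thirteenth) reaches D2.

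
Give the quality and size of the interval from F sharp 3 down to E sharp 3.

minor second

Descending from F#3 to E#3 is the same interval as ascending E#3 to F#3.
E to F spans two letter names (E-F), so the interval is some kind of second.
E#3 to F#3 is 1 semitone, a half step short of the major second (2), so this is minor.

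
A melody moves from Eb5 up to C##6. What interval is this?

E to C spans six letter names (E-F-G-A-B-C) — that makes it a sixth of some quality.
The major sixth is 9 semitones; here we have 11, two semitones wider: doubly augmented.

doubly augmented sixth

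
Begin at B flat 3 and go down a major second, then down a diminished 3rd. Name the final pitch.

Bb3 down a major second → Ab3 (2 semitones).
Ab3 down a diminished third → F#3 (2 semitones).

F sharp 3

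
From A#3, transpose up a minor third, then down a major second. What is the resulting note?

Up a minor third from A#3: C#4 (3 semitones up).
Down a major second from C#4: B3 (2 semitones down).

B3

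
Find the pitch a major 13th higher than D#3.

B#4

Six letters up from D (plus an octave) reaches B.
Moving 21 semitones up from D#3 (the size of a major thirteenth) reaches B#4.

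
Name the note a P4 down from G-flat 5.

Four letter names down from G: D.
A perfect fourth is 5 semitones; 5 semitones down from Gb5 gives Db5.

D-flat 5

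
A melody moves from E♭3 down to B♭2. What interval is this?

perfect fourth

Descending from Eb3 to Bb2 is the same interval as ascending Bb2 to Eb3.
B to E spans four letter names (B-C-D-E), so the interval is some kind of fourth.
The perfect fourth spans 5 semitones, and Bb2 to Eb3 is exactly 5 semitones — so this is a perfect fourth.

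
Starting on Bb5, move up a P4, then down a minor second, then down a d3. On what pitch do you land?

B#5

A perfect fourth up from Bb5 is Eb6.
Down a minor second from Eb6: D6 (1 semitone down).
Down a diminished third from D6: B#5 (2 semitones down).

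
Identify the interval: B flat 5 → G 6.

B to G spans six letter names (B-C-D-E-F-G): a sixth.
Counting semitones, Bb5→G6 is 9, which is the major sixth.

major 6th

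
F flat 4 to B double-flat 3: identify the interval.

Descending from Fb4 to Bbb3 is the same interval as ascending Bbb3 to Fb4.
B to F spans five letter names (B-C-D-E-F): a fifth.
The perfect fifth spans 7 semitones, and Bbb3 to Fb4 is exactly 7 semitones — so this is a perfect fifth.

P5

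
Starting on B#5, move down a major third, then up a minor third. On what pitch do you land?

B5

A major third down from B#5 is G#5.
G#5 up a minor third → B5 (3 semitones).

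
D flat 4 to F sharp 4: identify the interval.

D to F spans three letter names (D-E-F), so the interval is some kind of third.
A major third would be 4 semitones; Db4 to F#4 is 5, one semitone wider, so the interval is augmented.

A3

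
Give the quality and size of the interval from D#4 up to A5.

diminished twelfth

D to A spans five letter names (D-E-F-G-A), plus an octave — that makes it a twelfth of some quality.
A perfect twelfth would be 19 semitones; D#4 to A5 is 18, one semitone narrower, so the interval is diminished.
(Equivalently, a compound diminished fifth: a diminished fifth plus an octave.)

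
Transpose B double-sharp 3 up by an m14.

A double-sharp 5

Counting seven letter names plus an octave up from B lands on A.
A minor fourteenth spans 22 semitones, so from B##3 the target pitch is A##5.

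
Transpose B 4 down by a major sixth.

The sixth takes the letter from B down to D.
Moving 9 semitones down from B4 (the size of a major sixth) reaches D4.

D 4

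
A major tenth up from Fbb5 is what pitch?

Abb6

Counting three letter names plus an octave up from F lands on A.
Moving 16 semitones up from Fbb5 (the size of a major tenth) reaches Abb6.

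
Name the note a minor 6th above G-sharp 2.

E 3

Six letter names up from G: E.
A minor sixth is 8 semitones; 8 semitones up from G#2 gives E3.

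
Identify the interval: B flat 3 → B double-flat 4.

diminished 8th

B to B is the same letter name, plus an octave: an octave.
A perfect octave would be 12 semitones; Bb3 to Bbb4 is 11, one semitone narrower, so the interval is diminished.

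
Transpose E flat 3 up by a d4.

Four letter names up from E: A.
A diminished fourth is 4 semitones; 4 semitones up from Eb3 gives Abb3.

A double-flat 3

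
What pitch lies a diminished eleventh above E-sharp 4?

The eleventh's letter: E up four letter names plus an octave → A.
Moving 16 semitones up from E#4 (the size of a diminished eleventh) reaches A5.

A 5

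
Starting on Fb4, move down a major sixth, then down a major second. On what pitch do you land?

Gbb3

Fb4 down a major sixth → Abb3 (9 semitones).
Abb3 down a major second → Gbb3 (2 semitones).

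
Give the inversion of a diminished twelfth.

A4

First reduce the compound diminished twelfth to its simple form, a diminished fifth.
Interval numbers invert to sum to nine: 5 + 4 = 9, so a fifth inverts to a fourth.
And diminished becomes augmented under inversion, so we get an augmented fourth.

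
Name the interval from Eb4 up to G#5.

E to G spans three letter names (E-F-G), plus an octave: a tenth.
The major tenth is 16 semitones; here we have 17, one semitone wider: augmented.
(Equivalently, a compound augmented third: an augmented third plus an octave.)

augmented tenth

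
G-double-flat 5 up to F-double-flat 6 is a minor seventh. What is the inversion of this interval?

Inverted interval numbers add to nine, so a seventh pairs with a second (7 + 2 = 9).
The quality also flips — minor becomes major — giving a major second.

M2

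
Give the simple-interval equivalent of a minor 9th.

minor 2nd

Take out an octave (7 from the number): 9 − 7 = 2.
That makes a minor ninth a compound minor second — an octave plus a minor second.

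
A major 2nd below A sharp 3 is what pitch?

G sharp 3

Counting two letter names down from A lands on G.
A major second is 2 semitones; 2 semitones down from A#3 gives G#3.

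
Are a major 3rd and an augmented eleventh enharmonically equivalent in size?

A major third is 4 semitones but an augmented eleventh is 18 semitones — different sizes.

No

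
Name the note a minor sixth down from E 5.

G-sharp 4

Counting six letter names down from E lands on G.
Moving 8 semitones down from E5 (the size of a minor sixth) reaches G#4.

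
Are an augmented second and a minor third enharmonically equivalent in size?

Yes

An augmented second spans 3 semitones, and a minor third also spans 3 semitones — they're enharmonic.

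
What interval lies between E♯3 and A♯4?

E to A spans four letter names (E-F-G-A), plus an octave: an eleventh.
E#3 to A#4 is 17 semitones, matching the perfect eleventh exactly, so the quality is perfect.
(Equivalently, a compound perfect fourth: a perfect fourth plus an octave.)

perfect eleventh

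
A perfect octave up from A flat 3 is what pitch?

A flat 4

For an octave the letter name doesn't change: still A, an octave up.
A perfect octave is 12 semitones; 12 semitones up from Ab3 gives Ab4.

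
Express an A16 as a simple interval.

A2

Subtracting seven from the interval number removes an octave: 16 − 14 = 2.
So an augmented sixteenth is 2 octaves plus an augmented second. The quality is unchanged.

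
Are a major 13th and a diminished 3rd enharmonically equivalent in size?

No

21 semitones (major thirteenth) vs 2 semitones (diminished third): not equal.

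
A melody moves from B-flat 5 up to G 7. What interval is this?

M13

B to G spans six letter names (B-C-D-E-F-G), plus an octave — that makes it a thirteenth of some quality.
Counting semitones, Bb5→G7 is 21, which is the major thirteenth.
(Equivalently, a compound major sixth: a major sixth plus an octave.)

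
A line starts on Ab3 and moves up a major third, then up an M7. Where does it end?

B4

Up a major third from Ab3: C4 (4 semitones up).
Up a major seventh from C4: B4 (11 semitones up).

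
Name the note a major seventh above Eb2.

Seven letter names up from E: D.
A major seventh spans 11 semitones, so from Eb2 the target pitch is D3.

D3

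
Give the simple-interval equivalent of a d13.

Take out an octave (7 from the number): 13 − 7 = 6.
That makes a diminished thirteenth a compound diminished sixth — an octave plus a diminished sixth.

diminished 6th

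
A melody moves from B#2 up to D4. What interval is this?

diminished tenth

B to D spans three letter names (B-C-D), plus an octave, so the interval is some kind of tenth.
B#2 to D4 spans 14 semitones — two semitones narrower than the major tenth (16) — giving a diminished tenth.
(Equivalently, a compound diminished third: a diminished third plus an octave.)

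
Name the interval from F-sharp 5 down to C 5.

Descending from F#5 to C5 is the same interval as ascending C5 to F#5.
C to F spans four letter names (C-D-E-F) — that makes it a fourth of some quality.
A perfect fourth would be 5 semitones; C5 to F#5 is 6, one semitone wider, so the interval is augmented.

A4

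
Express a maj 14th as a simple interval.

major 7th

Each octave removed subtracts seven from the number: 14 − 7 = 7.
So a major fourteenth is an octave plus a major seventh. The quality is unchanged.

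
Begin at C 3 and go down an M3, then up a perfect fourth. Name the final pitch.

D flat 3

Down a major third from C3: Ab2 (4 semitones down).
Ab2 up a perfect fourth → Db3 (5 semitones).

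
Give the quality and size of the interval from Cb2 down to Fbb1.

augmented fifth

Descending from Cb2 to Fbb1 is the same interval as ascending Fbb1 to Cb2.
F to C spans five letter names (F-G-A-B-C), so the interval is some kind of fifth.
A perfect fifth would be 7 semitones; Fbb1 to Cb2 is 8, one semitone wider, so the interval is augmented.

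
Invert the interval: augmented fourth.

The rule of nine gives the new number: 9 − 4 = 5, so a fourth becomes a fifth.
And augmented becomes diminished under inversion, so we get a diminished fifth.

diminished fifth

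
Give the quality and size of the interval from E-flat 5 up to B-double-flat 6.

E to B spans five letter names (E-F-G-A-B), plus an octave — that makes it a twelfth of some quality.
The perfect twelfth is 19 semitones; here we have 18, one semitone narrower: diminished.
(Equivalently, a compound diminished fifth: a diminished fifth plus an octave.)

diminished twelfth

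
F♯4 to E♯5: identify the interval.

major seventh

F to E spans seven letter names (F-G-A-B-C-D-E): a seventh.
Counting semitones, F#4→E#5 is 11, which is the major seventh.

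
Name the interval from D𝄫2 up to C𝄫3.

minor seventh

D to C spans seven letter names (D-E-F-G-A-B-C), so the interval is some kind of seventh.
Dbb2 to Cbb3 is 10 semitones, a half step short of the major seventh (11), so this is minor.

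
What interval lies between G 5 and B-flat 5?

minor 3rd

G to B spans three letter names (G-A-B) — that makes it a third of some quality.
At 3 semitones, G5→Bb5 falls one short of a major third: minor.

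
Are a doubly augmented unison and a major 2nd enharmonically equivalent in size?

A doubly augmented unison spans 2 semitones, and a major second also spans 2 semitones — they're enharmonic.

Yes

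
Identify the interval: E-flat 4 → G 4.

E to G spans three letter names (E-F-G): a third.
Eb4 to G4 is 4 semitones, matching the major third exactly, so the quality is major.

major third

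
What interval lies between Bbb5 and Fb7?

perfect 12th

B to F spans five letter names (B-C-D-E-F), plus an octave — that makes it a twelfth of some quality.
The perfect twelfth spans 19 semitones, and Bbb5 to Fb7 is exactly 19 semitones — so this is a perfect twelfth.
(Equivalently, a compound perfect fifth: a perfect fifth plus an octave.)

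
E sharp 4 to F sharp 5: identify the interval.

minor ninth

E to F spans two letter names (E-F), plus an octave: a ninth.
A major ninth would be 14 semitones, but E#4 to F#5 is 13 — one semitone narrower, making it a minor ninth.
(Equivalently, a compound minor second: a minor second plus an octave.)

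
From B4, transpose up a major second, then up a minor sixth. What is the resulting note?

A5

Up a major second from B4: C#5 (2 semitones up).
A minor sixth up from C#5 is A5.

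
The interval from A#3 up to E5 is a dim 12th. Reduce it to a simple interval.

d5

Each octave removed subtracts seven from the number: 12 − 7 = 5.
That makes a diminished twelfth a compound diminished fifth — an octave plus a diminished fifth.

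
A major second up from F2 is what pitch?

Two letter names up from F: G.
Moving 2 semitones up from F2 (the size of a major second) reaches G2.

G2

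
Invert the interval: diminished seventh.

The rule of nine gives the new number: 9 − 7 = 2, so a seventh becomes a second.
Quality inverts too: diminished becomes augmented. That makes the inversion an augmented second.

augmented second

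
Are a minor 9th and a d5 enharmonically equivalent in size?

No

A minor ninth is 13 semitones but a diminished fifth is 6 semitones — different sizes.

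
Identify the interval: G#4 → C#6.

P11

G to C spans four letter names (G-A-B-C), plus an octave, so the interval is some kind of eleventh.
G#4 to C#6 is 17 semitones, matching the perfect eleventh exactly, so the quality is perfect.
(Equivalently, a compound perfect fourth: a perfect fourth plus an octave.)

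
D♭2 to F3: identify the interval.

major 10th

D to F spans three letter names (D-E-F), plus an octave — that makes it a tenth of some quality.
The major tenth spans 16 semitones, and Db2 to F3 is exactly 16 semitones — so this is a major tenth.
(Equivalently, a compound major third: a major third plus an octave.)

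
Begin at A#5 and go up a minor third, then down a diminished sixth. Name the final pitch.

Up a minor third from A#5: C#6 (3 semitones up).
C#6 down a diminished sixth → E##5 (7 semitones).

E##5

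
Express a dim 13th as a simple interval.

Take out an octave (7 from the number): 13 − 7 = 6.
Quality carries through unchanged, so the simple form is a diminished sixth.

d6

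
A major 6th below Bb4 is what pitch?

Db4

Counting six letter names down from B lands on D.
A major sixth is 9 semitones; 9 semitones down from Bb4 gives Db4.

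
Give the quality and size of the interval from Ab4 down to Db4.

perfect 5th

Descending from Ab4 to Db4 is the same interval as ascending Db4 to Ab4.
D to A spans five letter names (D-E-F-G-A) — that makes it a fifth of some quality.
Counting semitones, Db4→Ab4 is 7, which is the perfect fifth.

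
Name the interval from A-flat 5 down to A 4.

diminished octave

Descending from Ab5 to A4 is the same interval as ascending A4 to Ab5.
A to A is the same letter name, plus an octave: an octave.
A perfect octave would be 12 semitones; A4 to Ab5 is 11, one semitone narrower, so the interval is diminished.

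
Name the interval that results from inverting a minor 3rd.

major sixth

The rule of nine gives the new number: 9 − 3 = 6, so a third becomes a sixth.
The quality also flips — minor becomes major — giving a major sixth.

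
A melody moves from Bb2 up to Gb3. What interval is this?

m6

B to G spans six letter names (B-C-D-E-F-G): a sixth.
Bb2 to Gb3 is 8 semitones, a half step short of the major sixth (9), so this is minor.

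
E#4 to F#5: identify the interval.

minor ninth

E to F spans two letter names (E-F), plus an octave, so the interval is some kind of ninth.
At 13 semitones, E#4→F#5 falls one short of a major ninth: minor.
(Equivalently, a compound minor second: a minor second plus an octave.)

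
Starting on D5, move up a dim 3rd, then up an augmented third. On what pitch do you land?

A diminished third up from D5 is Fb5.
An augmented third up from Fb5 is A5.

A5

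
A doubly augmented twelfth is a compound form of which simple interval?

Subtracting seven from the interval number removes an octave: 12 − 7 = 5.
That makes a doubly augmented twelfth a compound doubly augmented fifth — an octave plus a doubly augmented fifth.

AA5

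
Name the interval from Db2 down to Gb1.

perfect fifth

Descending from Db2 to Gb1 is the same interval as ascending Gb1 to Db2.
G to D spans five letter names (G-A-B-C-D): a fifth.
The perfect fifth spans 7 semitones, and Gb1 to Db2 is exactly 7 semitones — so this is a perfect fifth.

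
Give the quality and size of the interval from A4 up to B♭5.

minor 9th

A to B spans two letter names (A-B), plus an octave — that makes it a ninth of some quality.
At 13 semitones, A4→Bb5 falls one short of a major ninth: minor.
(Equivalently, a compound minor second: a minor second plus an octave.)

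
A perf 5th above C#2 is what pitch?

Counting five letter names up from C lands on G.
A perfect fifth is 7 semitones; 7 semitones up from C#2 gives G#2.

G#2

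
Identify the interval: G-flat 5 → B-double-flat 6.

m10

G to B spans three letter names (G-A-B), plus an octave, so the interval is some kind of tenth.
A major tenth would be 16 semitones, but Gb5 to Bbb6 is 15 — one semitone narrower, making it a minor tenth.
(Equivalently, a compound minor third: a minor third plus an octave.)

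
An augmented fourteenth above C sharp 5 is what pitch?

Seven letters up from C (plus an octave) reaches B.
Moving 24 semitones up from C#5 (the size of an augmented fourteenth) reaches B##6.

B double-sharp 6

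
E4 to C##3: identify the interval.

d10

Descending from E4 to C##3 is the same interval as ascending C##3 to E4.
C to E spans three letter names (C-D-E), plus an octave — that makes it a tenth of some quality.
A major tenth would be 16 semitones; C##3 to E4 is 14, two semitones narrower, so the interval is diminished.
(Equivalently, a compound diminished third: a diminished third plus an octave.)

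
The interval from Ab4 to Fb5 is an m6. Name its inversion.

Interval numbers invert to sum to nine: 6 + 3 = 9, so a sixth inverts to a third.
And minor becomes major under inversion, so we get a major third.

major third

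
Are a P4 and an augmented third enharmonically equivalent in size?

Yes

A perfect fourth spans 5 semitones, and an augmented third also spans 5 semitones — they're enharmonic.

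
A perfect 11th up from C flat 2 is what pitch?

The eleventh's letter: C up four letter names plus an octave → F.
A perfect eleventh is 17 semitones; 17 semitones up from Cb2 gives Fb3.

F flat 3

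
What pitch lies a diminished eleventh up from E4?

The eleventh's letter: E up four letter names plus an octave → A.
Moving 16 semitones up from E4 (the size of a diminished eleventh) reaches Ab5.

Ab5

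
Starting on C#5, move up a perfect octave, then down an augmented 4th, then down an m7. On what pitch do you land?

C#5 up a perfect octave → C#6 (12 semitones).
An augmented fourth down from C#6 is G5.
G5 down a minor seventh → A4 (10 semitones).

A4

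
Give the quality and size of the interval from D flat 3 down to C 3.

minor 2nd

Descending from Db3 to C3 is the same interval as ascending C3 to Db3.
C to D spans two letter names (C-D): a second.
C3 to Db3 is 1 semitone, a half step short of the major second (2), so this is minor.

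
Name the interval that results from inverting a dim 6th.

augmented 3rd

The rule of nine gives the new number: 9 − 6 = 3, so a sixth becomes a third.
And diminished becomes augmented under inversion, so we get an augmented third.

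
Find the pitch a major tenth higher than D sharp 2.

Counting three letter names plus an octave up from D lands on F.
Moving 16 semitones up from D#2 (the size of a major tenth) reaches F##3.

F double-sharp 3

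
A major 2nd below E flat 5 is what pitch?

Counting two letter names down from E lands on D.
A major second spans 2 semitones, so from Eb5 the target pitch is Db5.

D flat 5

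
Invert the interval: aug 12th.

First reduce the compound augmented twelfth to its simple form, an augmented fifth.
The rule of nine gives the new number: 9 − 5 = 4, so a fifth becomes a fourth.
The quality also flips — augmented becomes diminished — giving a diminished fourth.

diminished 4th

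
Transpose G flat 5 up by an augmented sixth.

The sixth takes the letter from G up to E.
An augmented sixth is 10 semitones; 10 semitones up from Gb5 gives E6.

E 6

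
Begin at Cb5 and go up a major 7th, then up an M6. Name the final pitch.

G6

A major seventh up from Cb5 is Bb5.
A major sixth up from Bb5 is G6.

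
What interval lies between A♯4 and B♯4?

major 2nd

A to B spans two letter names (A-B), so the interval is some kind of second.
A#4 to B#4 is 2 semitones, matching the major second exactly, so the quality is major.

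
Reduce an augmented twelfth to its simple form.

augmented fifth

Take out an octave (7 from the number): 12 − 7 = 5.
So an augmented twelfth is an octave plus an augmented fifth. The quality is unchanged.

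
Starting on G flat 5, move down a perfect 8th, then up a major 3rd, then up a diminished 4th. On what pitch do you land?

E double-flat 5

A perfect octave down from Gb5 is Gb4.
A major third up from Gb4 is Bb4.
Bb4 up a diminished fourth → Ebb5 (4 semitones).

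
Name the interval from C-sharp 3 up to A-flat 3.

C to A spans six letter names (C-D-E-F-G-A), so the interval is some kind of sixth.
The major sixth is 9 semitones; here we have 7, two semitones narrower: diminished.

diminished sixth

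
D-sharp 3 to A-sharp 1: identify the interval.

perfect 11th

Descending from D#3 to A#1 is the same interval as ascending A#1 to D#3.
A to D spans four letter names (A-B-C-D), plus an octave, so the interval is some kind of eleventh.
The perfect eleventh spans 17 semitones, and A#1 to D#3 is exactly 17 semitones — so this is a perfect eleventh.
(Equivalently, a compound perfect fourth: a perfect fourth plus an octave.)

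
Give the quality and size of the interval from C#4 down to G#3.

Descending from C#4 to G#3 is the same interval as ascending G#3 to C#4.
G to C spans four letter names (G-A-B-C), so the interval is some kind of fourth.
G#3 to C#4 is 5 semitones, matching the perfect fourth exactly, so the quality is perfect.

perfect fourth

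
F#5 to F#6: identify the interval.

perfect octave

F to F is the same letter name, plus an octave: an octave.
F#5 to F#6 is 12 semitones, matching the perfect octave exactly, so the quality is perfect.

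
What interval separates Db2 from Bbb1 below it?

Descending from Db2 to Bbb1 is the same interval as ascending Bbb1 to Db2.
B to D spans three letter names (B-C-D) — that makes it a third of some quality.
Bbb1 to Db2 is 4 semitones, matching the major third exactly, so the quality is major.

major 3rd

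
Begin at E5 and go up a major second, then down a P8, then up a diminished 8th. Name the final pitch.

Up a major second from E5: F#5 (2 semitones up).
A perfect octave down from F#5 is F#4.
Up a diminished octave from F#4: F5 (11 semitones up).

F5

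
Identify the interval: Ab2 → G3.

major seventh

A to G spans seven letter names (A-B-C-D-E-F-G) — that makes it a seventh of some quality.
The major seventh spans 11 semitones, and Ab2 to G3 is exactly 11 semitones — so this is a major seventh.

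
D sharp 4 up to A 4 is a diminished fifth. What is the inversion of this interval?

The rule of nine gives the new number: 9 − 5 = 4, so a fifth becomes a fourth.
The quality also flips — diminished becomes augmented — giving an augmented fourth.

A4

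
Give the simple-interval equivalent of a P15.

perfect 8th

Subtracting seven from the interval number removes an octave: 15 − 7 = 8.
So a perfect fifteenth is an octave plus a perfect octave. The quality is unchanged.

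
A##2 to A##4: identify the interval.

A to A is the same letter name, plus 2 octaves — that makes it a fifteenth of some quality.
A##2 to A##4 is 24 semitones, matching the perfect fifteenth exactly, so the quality is perfect.
(Equivalently, a compound perfect octave: a perfect octave plus an octave.)

perfect fifteenth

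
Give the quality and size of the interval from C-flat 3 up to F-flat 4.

C to F spans four letter names (C-D-E-F), plus an octave, so the interval is some kind of eleventh.
The perfect eleventh spans 17 semitones, and Cb3 to Fb4 is exactly 17 semitones — so this is a perfect eleventh.
(Equivalently, a compound perfect fourth: a perfect fourth plus an octave.)

perfect 11th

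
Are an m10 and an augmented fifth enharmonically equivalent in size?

No

A minor tenth is 15 semitones but an augmented fifth is 8 semitones — different sizes.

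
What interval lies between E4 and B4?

perfect fifth

E to B spans five letter names (E-F-G-A-B): a fifth.
The perfect fifth spans 7 semitones, and E4 to B4 is exactly 7 semitones — so this is a perfect fifth.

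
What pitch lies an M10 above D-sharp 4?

Counting three letter names plus an octave up from D lands on F.
A major tenth spans 16 semitones, so from D#4 the target pitch is F##5.

F-double-sharp 5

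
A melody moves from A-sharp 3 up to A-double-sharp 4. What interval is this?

A to A is the same letter name, plus an octave: an octave.
A perfect octave would be 12 semitones; A#3 to A##4 is 13, one semitone wider, so the interval is augmented.

augmented 8th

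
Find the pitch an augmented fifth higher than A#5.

Five letter names up from A: E.
Moving 8 semitones up from A#5 (the size of an augmented fifth) reaches E##6.

E##6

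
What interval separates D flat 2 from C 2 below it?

Descending from Db2 to C2 is the same interval as ascending C2 to Db2.
C to D spans two letter names (C-D) — that makes it a second of some quality.
A major second would be 2 semitones, but C2 to Db2 is 1 — one semitone narrower, making it a minor second.

minor second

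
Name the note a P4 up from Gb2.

Cb3

The fourth takes the letter from G up to C.
A perfect fourth is 5 semitones; 5 semitones up from Gb2 gives Cb3.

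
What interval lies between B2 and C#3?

major 2nd

B to C spans two letter names (B-C) — that makes it a second of some quality.
B2 to C#3 is 2 semitones, matching the major second exactly, so the quality is major.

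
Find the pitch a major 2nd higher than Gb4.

Two letter names up from G: A.
Moving 2 semitones up from Gb4 (the size of a major second) reaches Ab4.

Ab4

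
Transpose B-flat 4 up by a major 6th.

G 5

Six letter names up from B: G.
A major sixth is 9 semitones; 9 semitones up from Bb4 gives G5.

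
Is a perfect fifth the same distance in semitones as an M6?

A perfect fifth is 7 semitones but a major sixth is 9 semitones — different sizes.

No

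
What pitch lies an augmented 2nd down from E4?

Db4

The second takes the letter from E down to D.
Moving 3 semitones down from E4 (the size of an augmented second) reaches Db4.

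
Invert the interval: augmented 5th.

The rule of nine gives the new number: 9 − 5 = 4, so a fifth becomes a fourth.
And augmented becomes diminished under inversion, so we get a diminished fourth.

diminished fourth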